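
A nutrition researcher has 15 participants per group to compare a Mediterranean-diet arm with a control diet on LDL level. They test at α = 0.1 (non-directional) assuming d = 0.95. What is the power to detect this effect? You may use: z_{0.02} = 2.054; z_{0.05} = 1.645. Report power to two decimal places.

For two equal groups, power = Φ(d·√(n/2) − z_{α/2}).
d·√(n/2) = 0.95 × √(15/2) = 0.95 × 2.739 = 2.602.
z_β = 2.602 − 1.645 = 0.957.
Power = Φ(0.957) = 0.831.

power ≈ 0.83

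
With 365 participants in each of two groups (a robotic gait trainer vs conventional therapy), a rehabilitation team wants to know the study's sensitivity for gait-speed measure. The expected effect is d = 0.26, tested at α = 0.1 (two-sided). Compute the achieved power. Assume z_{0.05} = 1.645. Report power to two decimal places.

For two equal groups, power = Φ(d·√(n/2) − z_{α/2}).
d·√(n/2) = 0.26 × √(365/2) = 0.26 × 13.509 = 3.512.
z_β = 3.512 − 1.645 = 1.867.
Power = Φ(1.867) = 0.969.

power ≈ 0.97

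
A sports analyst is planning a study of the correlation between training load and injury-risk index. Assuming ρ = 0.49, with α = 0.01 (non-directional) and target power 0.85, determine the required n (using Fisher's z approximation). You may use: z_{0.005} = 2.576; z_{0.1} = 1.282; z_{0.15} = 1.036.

n = 49

Fisher's z: C = ½·ln((1+r)/(1−r)) = ½·ln(2.9216) = 0.5361.
n = ((z_{α/2} + z_β)/C)² + 3.
(2.576 + 1.036) / 0.5361 = 3.612 / 0.5361 = 6.738.
n = 6.738² + 3 = 45.39 + 3 = 48.4.
Round up.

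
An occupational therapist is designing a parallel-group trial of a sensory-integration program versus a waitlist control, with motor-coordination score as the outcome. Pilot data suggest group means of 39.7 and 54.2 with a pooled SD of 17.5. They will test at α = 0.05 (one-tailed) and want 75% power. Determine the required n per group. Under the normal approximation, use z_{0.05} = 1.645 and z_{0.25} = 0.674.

Cohen's d = |M₁ − M₂| / SD_pooled = |39.7 − 54.2| / 17.5 = 14.5 / 17.5 = 0.829.
For two independent groups with equal n: n = 2·((z_{α} + z_β) / d)².
z_{α} + z_β = 1.645 + 0.674 = 2.319.
n = 2 × (2.319 / 0.829)² = 2 × 2.797² = 2 × 7.83 = 15.7.
Round up to the next whole participant.

n = 16 per group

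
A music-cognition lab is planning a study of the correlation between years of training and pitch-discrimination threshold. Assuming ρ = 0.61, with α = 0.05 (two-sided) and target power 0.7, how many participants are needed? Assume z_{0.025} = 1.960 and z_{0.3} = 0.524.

Fisher's z: C = ½·ln((1+r)/(1−r)) = ½·ln(4.1282) = 0.7089.
n = ((z_{α/2} + z_β)/C)² + 3.
(1.960 + 0.524) / 0.7089 = 2.484 / 0.7089 = 3.504.
n = 3.504² + 3 = 12.28 + 3 = 15.3.
Round up.

n = 16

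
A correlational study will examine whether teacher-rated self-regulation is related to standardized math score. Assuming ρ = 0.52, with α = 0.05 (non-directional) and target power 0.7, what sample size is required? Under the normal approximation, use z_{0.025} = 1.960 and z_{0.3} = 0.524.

Fisher's z: C = ½·ln((1+r)/(1−r)) = ½·ln(3.1667) = 0.5763.
n = ((z_{α/2} + z_β)/C)² + 3.
(1.960 + 0.524) / 0.5763 = 2.484 / 0.5763 = 4.310.
n = 4.310² + 3 = 18.58 + 3 = 21.6.
Round up.

n = 22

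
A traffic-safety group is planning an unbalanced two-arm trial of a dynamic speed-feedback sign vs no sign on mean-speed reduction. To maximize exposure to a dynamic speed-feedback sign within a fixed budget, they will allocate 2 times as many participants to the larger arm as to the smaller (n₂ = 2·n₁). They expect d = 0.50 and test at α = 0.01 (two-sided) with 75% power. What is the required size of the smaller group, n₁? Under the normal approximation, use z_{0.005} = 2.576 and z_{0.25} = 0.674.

With allocation ratio k = n₂/n₁ = 2, Var(x̄₁−x̄₂) = σ²(1/n₁ + 1/(k·n₁)) = σ²·(k+1)/(k·n₁).
So n₁ = (1 + 1/k)·((z_{α/2} + z_β)/d)² = 1.500 × (3.250/0.50)².
n₁ = 1.500 × 42.25 = 63.4.
Round up: n₁ = 64, giving n₂ = 2 × 64 = 128.

n₁ = 64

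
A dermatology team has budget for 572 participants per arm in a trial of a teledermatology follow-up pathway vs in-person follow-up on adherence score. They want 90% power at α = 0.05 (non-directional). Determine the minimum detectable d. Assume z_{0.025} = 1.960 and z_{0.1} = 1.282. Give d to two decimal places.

d_min ≈ 0.19

For two independent groups of n = 572 each: d_min = (z_{α/2} + z_β)·√(2/n).
z-sum = 1.960 + 1.282 = 3.242.
d_min = 3.242 × √(2/572) = 3.242 × 0.0591 = 0.192.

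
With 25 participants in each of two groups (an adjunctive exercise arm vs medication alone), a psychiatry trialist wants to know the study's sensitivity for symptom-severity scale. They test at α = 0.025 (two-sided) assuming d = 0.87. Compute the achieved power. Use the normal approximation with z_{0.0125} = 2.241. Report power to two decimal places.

power ≈ 0.80

For two equal groups, power = Φ(d·√(n/2) − z_{α/2}).
d·√(n/2) = 0.87 × √(25/2) = 0.87 × 3.536 = 3.076.
z_β = 3.076 − 2.241 = 0.835.
Power = Φ(0.835) = 0.798.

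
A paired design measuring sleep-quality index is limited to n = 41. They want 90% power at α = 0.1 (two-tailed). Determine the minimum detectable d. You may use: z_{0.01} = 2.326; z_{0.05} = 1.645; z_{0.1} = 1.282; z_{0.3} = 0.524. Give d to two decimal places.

For a single sample (or paired design) of n = 41: d_min = (z_{α/2} + z_β)/√n.
z-sum = 1.645 + 1.282 = 2.927.
d_min = 2.927 / √41 = 2.927 / 6.403 = 0.457.

d_min ≈ 0.46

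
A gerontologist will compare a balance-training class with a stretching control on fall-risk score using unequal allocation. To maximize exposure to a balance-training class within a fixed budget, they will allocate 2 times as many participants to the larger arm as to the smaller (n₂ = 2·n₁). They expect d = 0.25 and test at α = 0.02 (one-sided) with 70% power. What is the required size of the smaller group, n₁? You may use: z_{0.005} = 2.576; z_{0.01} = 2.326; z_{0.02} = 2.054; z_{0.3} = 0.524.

n₁ = 160

With allocation ratio k = n₂/n₁ = 2, Var(x̄₁−x̄₂) = σ²(1/n₁ + 1/(k·n₁)) = σ²·(k+1)/(k·n₁).
So n₁ = (1 + 1/k)·((z_{α} + z_β)/d)² = 1.500 × (2.578/0.25)².
n₁ = 1.500 × 106.34 = 159.5.
Round up: n₁ = 160, giving n₂ = 2 × 160 = 320.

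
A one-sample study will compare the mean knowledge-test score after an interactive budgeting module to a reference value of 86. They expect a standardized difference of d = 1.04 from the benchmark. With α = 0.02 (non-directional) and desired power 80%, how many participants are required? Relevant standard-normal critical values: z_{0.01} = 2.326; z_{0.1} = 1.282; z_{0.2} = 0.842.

For a one-sample test: n = ((z_{α/2} + z_β) / d)².
z_{α/2} + z_β = 2.326 + 0.842 = 3.168.
n = (3.168 / 1.04)² = 3.046² = 9.28.
Round up.

n = 10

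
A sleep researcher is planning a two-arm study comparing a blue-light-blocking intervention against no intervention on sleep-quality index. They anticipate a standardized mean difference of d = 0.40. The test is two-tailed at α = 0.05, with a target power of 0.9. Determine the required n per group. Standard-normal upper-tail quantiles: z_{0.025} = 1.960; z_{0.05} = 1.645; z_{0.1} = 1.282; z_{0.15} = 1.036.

n = 132 per group

For two independent groups with equal n: n = 2·((z_{α/2} + z_β) / d)².
z_{α/2} + z_β = 1.960 + 1.282 = 3.242.
n = 2 × (3.242 / 0.40)² = 2 × 8.105² = 2 × 65.69 = 131.4.
Round up to the next whole participant.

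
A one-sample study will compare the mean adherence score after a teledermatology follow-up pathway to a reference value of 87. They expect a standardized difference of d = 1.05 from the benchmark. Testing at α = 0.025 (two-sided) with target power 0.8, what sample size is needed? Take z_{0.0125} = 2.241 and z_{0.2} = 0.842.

n = 9

For a one-sample test: n = ((z_{α/2} + z_β) / d)².
z_{α/2} + z_β = 2.241 + 0.842 = 3.083.
n = (3.083 / 1.05)² = 2.936² = 8.62.
Round up.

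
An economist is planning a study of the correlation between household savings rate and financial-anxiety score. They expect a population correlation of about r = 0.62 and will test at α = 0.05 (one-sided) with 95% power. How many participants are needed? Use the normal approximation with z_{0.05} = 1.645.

n = 24

Fisher's z: C = ½·ln((1+r)/(1−r)) = ½·ln(4.2632) = 0.7250.
n = ((z_{α} + z_β)/C)² + 3.
(1.645 + 1.645) / 0.7250 = 3.290 / 0.7250 = 4.538.
n = 4.538² + 3 = 20.59 + 3 = 23.6.
Round up.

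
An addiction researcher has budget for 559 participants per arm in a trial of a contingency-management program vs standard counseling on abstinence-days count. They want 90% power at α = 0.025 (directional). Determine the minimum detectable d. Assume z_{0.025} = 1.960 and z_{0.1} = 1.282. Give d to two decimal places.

For two independent groups of n = 559 each: d_min = (z_{α} + z_β)·√(2/n).
z-sum = 1.960 + 1.282 = 3.242.
d_min = 3.242 × √(2/559) = 3.242 × 0.0598 = 0.194.

d_min ≈ 0.19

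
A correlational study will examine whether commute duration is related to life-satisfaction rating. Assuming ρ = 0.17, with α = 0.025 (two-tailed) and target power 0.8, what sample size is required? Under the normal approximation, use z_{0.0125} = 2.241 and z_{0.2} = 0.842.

n = 326

Fisher's z: C = ½·ln((1+r)/(1−r)) = ½·ln(1.4096) = 0.1717.
n = ((z_{α/2} + z_β)/C)² + 3.
(2.241 + 0.842) / 0.1717 = 3.083 / 0.1717 = 17.956.
n = 17.956² + 3 = 322.41 + 3 = 325.4.
Round up.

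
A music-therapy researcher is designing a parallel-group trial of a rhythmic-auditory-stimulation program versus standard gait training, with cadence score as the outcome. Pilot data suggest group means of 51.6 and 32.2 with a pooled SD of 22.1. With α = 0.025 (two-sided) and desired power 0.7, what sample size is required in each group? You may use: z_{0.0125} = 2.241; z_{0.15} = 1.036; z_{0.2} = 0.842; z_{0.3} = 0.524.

n = 20 per group

Cohen's d = |M₁ − M₂| / SD_pooled = |51.6 − 32.2| / 22.1 = 19.4 / 22.1 = 0.878.
For two independent groups with equal n: n = 2·((z_{α/2} + z_β) / d)².
z_{α/2} + z_β = 2.241 + 0.524 = 2.765.
n = 2 × (2.765 / 0.878)² = 2 × 3.149² = 2 × 9.92 = 19.8.
Round up to the next whole participant.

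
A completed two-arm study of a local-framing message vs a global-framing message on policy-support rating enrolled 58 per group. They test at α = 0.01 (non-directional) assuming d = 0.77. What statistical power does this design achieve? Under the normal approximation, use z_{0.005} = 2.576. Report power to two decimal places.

power ≈ 0.94

For two equal groups, power = Φ(d·√(n/2) − z_{α/2}).
d·√(n/2) = 0.77 × √(58/2) = 0.77 × 5.385 = 4.147.
z_β = 4.147 − 2.576 = 1.571.
Power = Φ(1.571) = 0.942.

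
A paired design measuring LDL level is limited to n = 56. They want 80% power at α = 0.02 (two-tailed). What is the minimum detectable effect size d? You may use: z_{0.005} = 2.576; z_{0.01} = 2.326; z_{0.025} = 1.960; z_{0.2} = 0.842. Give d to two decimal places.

For a single sample (or paired design) of n = 56: d_min = (z_{α/2} + z_β)/√n.
z-sum = 2.326 + 0.842 = 3.168.
d_min = 3.168 / √56 = 3.168 / 7.483 = 0.423.

d_min ≈ 0.42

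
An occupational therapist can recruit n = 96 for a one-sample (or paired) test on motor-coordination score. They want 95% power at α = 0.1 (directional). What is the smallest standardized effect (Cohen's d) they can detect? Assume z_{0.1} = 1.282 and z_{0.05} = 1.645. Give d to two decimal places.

For a single sample (or paired design) of n = 96: d_min = (z_{α} + z_β)/√n.
z-sum = 1.282 + 1.645 = 2.927.
d_min = 2.927 / √96 = 2.927 / 9.798 = 0.299.

d_min ≈ 0.30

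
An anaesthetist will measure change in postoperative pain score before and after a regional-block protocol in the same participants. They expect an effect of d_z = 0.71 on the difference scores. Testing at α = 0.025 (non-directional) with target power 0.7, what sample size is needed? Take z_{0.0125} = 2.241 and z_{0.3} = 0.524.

For a paired (one-sample on differences) test: n = ((z_{α/2} + z_β) / d)².
z_{α/2} + z_β = 2.241 + 0.524 = 2.765.
n = (2.765 / 0.71)² = 3.894² = 15.17.
Round up.

n = 16 pairs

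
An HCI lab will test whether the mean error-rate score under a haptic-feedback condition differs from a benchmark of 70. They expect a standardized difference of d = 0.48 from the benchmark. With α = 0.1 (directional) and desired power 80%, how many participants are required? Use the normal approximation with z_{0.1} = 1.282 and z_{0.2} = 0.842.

For a one-sample test: n = ((z_{α} + z_β) / d)².
z_{α} + z_β = 1.282 + 0.842 = 2.124.
n = (2.124 / 0.48)² = 4.425² = 19.58.
Round up.

n = 20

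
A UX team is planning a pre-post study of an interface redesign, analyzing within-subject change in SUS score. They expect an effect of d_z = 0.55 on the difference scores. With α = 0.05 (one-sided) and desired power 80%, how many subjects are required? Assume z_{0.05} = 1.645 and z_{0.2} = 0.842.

n = 21 pairs

For a paired (one-sample on differences) test: n = ((z_{α} + z_β) / d)².
z_{α} + z_β = 1.645 + 0.842 = 2.487.
n = (2.487 / 0.55)² = 4.522² = 20.45.
Round up.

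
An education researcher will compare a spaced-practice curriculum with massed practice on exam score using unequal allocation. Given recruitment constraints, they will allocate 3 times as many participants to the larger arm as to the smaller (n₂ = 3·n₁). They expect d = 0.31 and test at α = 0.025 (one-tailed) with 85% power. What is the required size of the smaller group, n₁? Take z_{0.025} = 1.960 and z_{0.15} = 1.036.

n₁ = 125

With allocation ratio k = n₂/n₁ = 3, Var(x̄₁−x̄₂) = σ²(1/n₁ + 1/(k·n₁)) = σ²·(k+1)/(k·n₁).
So n₁ = (1 + 1/k)·((z_{α} + z_β)/d)² = 1.333 × (2.996/0.31)².
n₁ = 1.333 × 93.40 = 124.5.
Round up: n₁ = 125, giving n₂ = 3 × 125 = 375.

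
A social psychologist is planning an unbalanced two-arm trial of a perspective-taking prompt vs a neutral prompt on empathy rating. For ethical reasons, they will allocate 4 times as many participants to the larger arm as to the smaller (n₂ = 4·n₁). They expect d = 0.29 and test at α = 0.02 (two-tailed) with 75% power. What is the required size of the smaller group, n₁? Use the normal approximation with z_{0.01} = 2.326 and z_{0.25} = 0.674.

n₁ = 134

With allocation ratio k = n₂/n₁ = 4, Var(x̄₁−x̄₂) = σ²(1/n₁ + 1/(k·n₁)) = σ²·(k+1)/(k·n₁).
So n₁ = (1 + 1/k)·((z_{α/2} + z_β)/d)² = 1.250 × (3.000/0.29)².
n₁ = 1.250 × 107.02 = 133.8.
Round up: n₁ = 134, giving n₂ = 4 × 134 = 536.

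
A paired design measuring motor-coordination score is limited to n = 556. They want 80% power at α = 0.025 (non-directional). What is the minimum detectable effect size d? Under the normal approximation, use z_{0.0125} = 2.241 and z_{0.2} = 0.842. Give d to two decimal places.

For a single sample (or paired design) of n = 556: d_min = (z_{α/2} + z_β)/√n.
z-sum = 2.241 + 0.842 = 3.083.
d_min = 3.083 / √556 = 3.083 / 23.580 = 0.131.

d_min ≈ 0.13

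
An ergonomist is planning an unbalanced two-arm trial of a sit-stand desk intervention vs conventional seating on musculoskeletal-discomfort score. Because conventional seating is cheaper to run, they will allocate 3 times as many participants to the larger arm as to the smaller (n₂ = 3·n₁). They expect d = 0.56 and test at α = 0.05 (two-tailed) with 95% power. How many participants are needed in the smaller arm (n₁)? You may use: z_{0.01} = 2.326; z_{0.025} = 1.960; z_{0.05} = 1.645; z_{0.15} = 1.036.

n₁ = 56

With allocation ratio k = n₂/n₁ = 3, Var(x̄₁−x̄₂) = σ²(1/n₁ + 1/(k·n₁)) = σ²·(k+1)/(k·n₁).
So n₁ = (1 + 1/k)·((z_{α/2} + z_β)/d)² = 1.333 × (3.605/0.56)².
n₁ = 1.333 × 41.44 = 55.3.
Round up: n₁ = 56, giving n₂ = 3 × 56 = 168.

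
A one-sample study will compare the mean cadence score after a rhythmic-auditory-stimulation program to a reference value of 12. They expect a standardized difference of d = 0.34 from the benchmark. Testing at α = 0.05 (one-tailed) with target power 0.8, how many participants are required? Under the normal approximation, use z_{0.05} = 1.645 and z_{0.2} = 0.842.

n = 54

For a one-sample test: n = ((z_{α} + z_β) / d)².
z_{α} + z_β = 1.645 + 0.842 = 2.487.
n = (2.487 / 0.34)² = 7.315² = 53.50.
Round up.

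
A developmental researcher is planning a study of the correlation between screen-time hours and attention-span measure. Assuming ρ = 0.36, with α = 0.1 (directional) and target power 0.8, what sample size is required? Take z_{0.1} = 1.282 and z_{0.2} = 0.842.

n = 35

Fisher's z: C = ½·ln((1+r)/(1−r)) = ½·ln(2.1250) = 0.3769.
n = ((z_{α} + z_β)/C)² + 3.
(1.282 + 0.842) / 0.3769 = 2.124 / 0.3769 = 5.635.
n = 5.635² + 3 = 31.76 + 3 = 34.8.
Round up.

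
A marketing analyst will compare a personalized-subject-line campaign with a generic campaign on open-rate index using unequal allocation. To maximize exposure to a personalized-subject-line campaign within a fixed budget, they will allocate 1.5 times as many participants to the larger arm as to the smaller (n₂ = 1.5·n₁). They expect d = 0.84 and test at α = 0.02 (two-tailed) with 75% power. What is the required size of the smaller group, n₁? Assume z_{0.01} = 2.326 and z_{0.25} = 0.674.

n₁ = 22

With allocation ratio k = n₂/n₁ = 1.5, Var(x̄₁−x̄₂) = σ²(1/n₁ + 1/(k·n₁)) = σ²·(k+1)/(k·n₁).
So n₁ = (1 + 1/k)·((z_{α/2} + z_β)/d)² = 1.667 × (3.000/0.84)².
n₁ = 1.667 × 12.76 = 21.3.
Round up: n₁ = 22, giving n₂ = 1.5 × 22 = 33.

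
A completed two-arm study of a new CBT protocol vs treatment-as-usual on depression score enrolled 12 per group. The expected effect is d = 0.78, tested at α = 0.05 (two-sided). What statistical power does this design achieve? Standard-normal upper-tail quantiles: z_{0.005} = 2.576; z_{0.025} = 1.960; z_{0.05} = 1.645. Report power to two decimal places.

power ≈ 0.48

For two equal groups, power = Φ(d·√(n/2) − z_{α/2}).
d·√(n/2) = 0.78 × √(12/2) = 0.78 × 2.449 = 1.911.
z_β = 1.911 − 1.960 = -0.049.
Power = Φ(-0.049) = 0.480.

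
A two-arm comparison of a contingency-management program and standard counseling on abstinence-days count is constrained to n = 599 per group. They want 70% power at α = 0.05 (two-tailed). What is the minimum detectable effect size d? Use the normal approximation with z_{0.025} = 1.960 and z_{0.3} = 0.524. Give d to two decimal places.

For two independent groups of n = 599 each: d_min = (z_{α/2} + z_β)·√(2/n).
z-sum = 1.960 + 0.524 = 2.484.
d_min = 2.484 × √(2/599) = 2.484 × 0.0578 = 0.144.

d_min ≈ 0.14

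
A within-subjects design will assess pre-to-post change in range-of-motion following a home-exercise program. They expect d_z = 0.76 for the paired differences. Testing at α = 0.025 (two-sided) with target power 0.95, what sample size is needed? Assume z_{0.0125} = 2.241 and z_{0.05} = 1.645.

For a paired (one-sample on differences) test: n = ((z_{α/2} + z_β) / d)².
z_{α/2} + z_β = 2.241 + 1.645 = 3.886.
n = (3.886 / 0.76)² = 5.113² = 26.14.
Round up.

n = 27 pairs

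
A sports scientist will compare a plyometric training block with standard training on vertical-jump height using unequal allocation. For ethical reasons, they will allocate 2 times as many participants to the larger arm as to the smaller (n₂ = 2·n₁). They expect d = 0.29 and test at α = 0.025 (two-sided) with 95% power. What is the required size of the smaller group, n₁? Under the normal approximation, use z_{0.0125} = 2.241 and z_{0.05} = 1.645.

n₁ = 270

With allocation ratio k = n₂/n₁ = 2, Var(x̄₁−x̄₂) = σ²(1/n₁ + 1/(k·n₁)) = σ²·(k+1)/(k·n₁).
So n₁ = (1 + 1/k)·((z_{α/2} + z_β)/d)² = 1.500 × (3.886/0.29)².
n₁ = 1.500 × 179.56 = 269.3.
Round up: n₁ = 270, giving n₂ = 2 × 270 = 540.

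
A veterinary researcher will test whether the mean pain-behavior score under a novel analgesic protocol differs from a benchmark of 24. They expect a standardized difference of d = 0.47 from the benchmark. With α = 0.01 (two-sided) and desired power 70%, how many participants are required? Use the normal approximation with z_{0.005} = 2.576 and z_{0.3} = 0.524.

n = 44

For a one-sample test: n = ((z_{α/2} + z_β) / d)².
z_{α/2} + z_β = 2.576 + 0.524 = 3.100.
n = (3.100 / 0.47)² = 6.596² = 43.50.
Round up.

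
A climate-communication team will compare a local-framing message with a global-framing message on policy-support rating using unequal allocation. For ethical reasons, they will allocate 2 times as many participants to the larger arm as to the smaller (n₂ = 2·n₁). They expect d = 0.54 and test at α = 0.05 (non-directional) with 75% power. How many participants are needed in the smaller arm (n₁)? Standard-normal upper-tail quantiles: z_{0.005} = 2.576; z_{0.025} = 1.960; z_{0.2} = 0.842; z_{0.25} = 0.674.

n₁ = 36

With allocation ratio k = n₂/n₁ = 2, Var(x̄₁−x̄₂) = σ²(1/n₁ + 1/(k·n₁)) = σ²·(k+1)/(k·n₁).
So n₁ = (1 + 1/k)·((z_{α/2} + z_β)/d)² = 1.500 × (2.634/0.54)².
n₁ = 1.500 × 23.79 = 35.7.
Round up: n₁ = 36, giving n₂ = 2 × 36 = 72.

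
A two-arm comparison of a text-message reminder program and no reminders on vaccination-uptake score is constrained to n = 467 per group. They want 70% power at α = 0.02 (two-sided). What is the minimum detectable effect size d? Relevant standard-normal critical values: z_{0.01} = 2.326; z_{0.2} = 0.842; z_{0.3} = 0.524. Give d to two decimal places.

d_min ≈ 0.19

For two independent groups of n = 467 each: d_min = (z_{α/2} + z_β)·√(2/n).
z-sum = 2.326 + 0.524 = 2.850.
d_min = 2.850 × √(2/467) = 2.850 × 0.0654 = 0.187.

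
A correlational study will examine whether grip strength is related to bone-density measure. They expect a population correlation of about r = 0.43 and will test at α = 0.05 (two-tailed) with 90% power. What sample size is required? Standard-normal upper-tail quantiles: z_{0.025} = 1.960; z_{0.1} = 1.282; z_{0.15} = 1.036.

Fisher's z: C = ½·ln((1+r)/(1−r)) = ½·ln(2.5088) = 0.4599.
n = ((z_{α/2} + z_β)/C)² + 3.
(1.960 + 1.282) / 0.4599 = 3.242 / 0.4599 = 7.049.
n = 7.049² + 3 = 49.69 + 3 = 52.7.
Round up.

n = 53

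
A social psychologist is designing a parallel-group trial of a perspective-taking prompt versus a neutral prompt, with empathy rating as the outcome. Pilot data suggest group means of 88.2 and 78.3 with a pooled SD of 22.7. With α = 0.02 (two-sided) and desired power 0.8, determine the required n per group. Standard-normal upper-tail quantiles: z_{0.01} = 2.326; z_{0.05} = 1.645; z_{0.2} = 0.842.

Cohen's d = |M₁ − M₂| / SD_pooled = |88.2 − 78.3| / 22.7 = 9.9 / 22.7 = 0.436.
For two independent groups with equal n: n = 2·((z_{α/2} + z_β) / d)².
z_{α/2} + z_β = 2.326 + 0.842 = 3.168.
n = 2 × (3.168 / 0.436)² = 2 × 7.266² = 2 × 52.80 = 105.6.
Round up to the next whole participant.

n = 106 per group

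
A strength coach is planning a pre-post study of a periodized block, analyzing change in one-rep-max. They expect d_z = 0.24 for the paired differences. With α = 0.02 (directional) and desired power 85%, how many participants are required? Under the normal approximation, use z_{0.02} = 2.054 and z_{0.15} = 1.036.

n = 166 pairs

For a paired (one-sample on differences) test: n = ((z_{α} + z_β) / d)².
z_{α} + z_β = 2.054 + 1.036 = 3.090.
n = (3.090 / 0.24)² = 12.875² = 165.77.
Round up.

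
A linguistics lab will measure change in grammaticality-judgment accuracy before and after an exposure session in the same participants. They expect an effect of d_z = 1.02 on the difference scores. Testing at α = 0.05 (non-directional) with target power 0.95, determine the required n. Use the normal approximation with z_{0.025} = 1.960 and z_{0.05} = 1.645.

n = 13 pairs

For a paired (one-sample on differences) test: n = ((z_{α/2} + z_β) / d)².
z_{α/2} + z_β = 1.960 + 1.645 = 3.605.
n = (3.605 / 1.02)² = 3.534² = 12.49.
Round up.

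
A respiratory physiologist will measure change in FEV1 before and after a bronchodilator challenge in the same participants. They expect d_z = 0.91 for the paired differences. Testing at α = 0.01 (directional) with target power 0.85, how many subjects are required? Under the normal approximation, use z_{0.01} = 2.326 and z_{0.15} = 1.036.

For a paired (one-sample on differences) test: n = ((z_{α} + z_β) / d)².
z_{α} + z_β = 2.326 + 1.036 = 3.362.
n = (3.362 / 0.91)² = 3.695² = 13.65.
Round up.

n = 14 pairs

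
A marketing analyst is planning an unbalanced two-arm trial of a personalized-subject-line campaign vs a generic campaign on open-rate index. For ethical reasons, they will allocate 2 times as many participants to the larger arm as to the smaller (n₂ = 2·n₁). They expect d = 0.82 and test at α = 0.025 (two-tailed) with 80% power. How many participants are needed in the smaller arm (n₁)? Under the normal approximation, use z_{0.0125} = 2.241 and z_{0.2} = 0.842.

n₁ = 22

With allocation ratio k = n₂/n₁ = 2, Var(x̄₁−x̄₂) = σ²(1/n₁ + 1/(k·n₁)) = σ²·(k+1)/(k·n₁).
So n₁ = (1 + 1/k)·((z_{α/2} + z_β)/d)² = 1.500 × (3.083/0.82)².
n₁ = 1.500 × 14.14 = 21.2.
Round up: n₁ = 22, giving n₂ = 2 × 22 = 44.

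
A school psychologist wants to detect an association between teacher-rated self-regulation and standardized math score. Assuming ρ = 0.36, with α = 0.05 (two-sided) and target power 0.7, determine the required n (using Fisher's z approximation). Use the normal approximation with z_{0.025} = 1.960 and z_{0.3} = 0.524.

Fisher's z: C = ½·ln((1+r)/(1−r)) = ½·ln(2.1250) = 0.3769.
n = ((z_{α/2} + z_β)/C)² + 3.
(1.960 + 0.524) / 0.3769 = 2.484 / 0.3769 = 6.591.
n = 6.591² + 3 = 43.44 + 3 = 46.4.
Round up.

n = 47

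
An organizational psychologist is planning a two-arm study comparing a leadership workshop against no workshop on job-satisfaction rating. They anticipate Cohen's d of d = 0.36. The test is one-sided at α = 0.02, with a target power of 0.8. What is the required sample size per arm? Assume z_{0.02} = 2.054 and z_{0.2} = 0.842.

n = 130 per group

For two independent groups with equal n: n = 2·((z_{α} + z_β) / d)².
z_{α} + z_β = 2.054 + 0.842 = 2.896.
n = 2 × (2.896 / 0.36)² = 2 × 8.044² = 2 × 64.71 = 129.4.
Round up to the next whole participant.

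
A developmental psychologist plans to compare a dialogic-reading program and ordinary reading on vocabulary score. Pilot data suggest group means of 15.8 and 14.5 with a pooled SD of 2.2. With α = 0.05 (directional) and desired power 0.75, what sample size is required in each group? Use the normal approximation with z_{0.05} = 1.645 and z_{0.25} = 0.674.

Cohen's d = |M₁ − M₂| / SD_pooled = |15.8 − 14.5| / 2.2 = 1.3 / 2.2 = 0.591.
For two independent groups with equal n: n = 2·((z_{α} + z_β) / d)².
z_{α} + z_β = 1.645 + 0.674 = 2.319.
n = 2 × (2.319 / 0.591)² = 2 × 3.924² = 2 × 15.40 = 30.8.
Round up to the next whole participant.

n = 31 per group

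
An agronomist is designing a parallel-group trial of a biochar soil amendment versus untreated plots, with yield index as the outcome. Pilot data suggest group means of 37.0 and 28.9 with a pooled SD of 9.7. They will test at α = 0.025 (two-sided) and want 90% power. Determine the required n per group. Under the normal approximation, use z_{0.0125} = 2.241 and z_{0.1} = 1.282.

n = 36 per group

Cohen's d = |M₁ − M₂| / SD_pooled = |37.0 − 28.9| / 9.7 = 8.1 / 9.7 = 0.835.
For two independent groups with equal n: n = 2·((z_{α/2} + z_β) / d)².
z_{α/2} + z_β = 2.241 + 1.282 = 3.523.
n = 2 × (3.523 / 0.835)² = 2 × 4.219² = 2 × 17.80 = 35.6.
Round up to the next whole participant.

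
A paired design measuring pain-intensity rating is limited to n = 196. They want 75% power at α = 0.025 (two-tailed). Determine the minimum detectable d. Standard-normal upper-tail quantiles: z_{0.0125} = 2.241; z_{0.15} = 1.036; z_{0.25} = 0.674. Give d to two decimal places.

For a single sample (or paired design) of n = 196: d_min = (z_{α/2} + z_β)/√n.
z-sum = 2.241 + 0.674 = 2.915.
d_min = 2.915 / √196 = 2.915 / 14.000 = 0.208.

d_min ≈ 0.21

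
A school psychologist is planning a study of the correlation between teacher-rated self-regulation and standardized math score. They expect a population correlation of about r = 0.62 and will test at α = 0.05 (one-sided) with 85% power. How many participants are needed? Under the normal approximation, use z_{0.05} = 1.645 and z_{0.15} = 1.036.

Fisher's z: C = ½·ln((1+r)/(1−r)) = ½·ln(4.2632) = 0.7250.
n = ((z_{α} + z_β)/C)² + 3.
(1.645 + 1.036) / 0.7250 = 2.681 / 0.7250 = 3.698.
n = 3.698² + 3 = 13.67 + 3 = 16.7.
Round up.

n = 17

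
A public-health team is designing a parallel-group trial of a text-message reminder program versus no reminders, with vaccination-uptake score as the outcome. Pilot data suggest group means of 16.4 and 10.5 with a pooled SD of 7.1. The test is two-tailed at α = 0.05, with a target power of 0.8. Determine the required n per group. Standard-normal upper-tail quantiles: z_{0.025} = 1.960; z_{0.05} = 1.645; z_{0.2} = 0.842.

n = 23 per group

Cohen's d = |M₁ − M₂| / SD_pooled = |16.4 − 10.5| / 7.1 = 5.9 / 7.1 = 0.831.
For two independent groups with equal n: n = 2·((z_{α/2} + z_β) / d)².
z_{α/2} + z_β = 1.960 + 0.842 = 2.802.
n = 2 × (2.802 / 0.831)² = 2 × 3.372² = 2 × 11.37 = 22.7.
Round up to the next whole participant.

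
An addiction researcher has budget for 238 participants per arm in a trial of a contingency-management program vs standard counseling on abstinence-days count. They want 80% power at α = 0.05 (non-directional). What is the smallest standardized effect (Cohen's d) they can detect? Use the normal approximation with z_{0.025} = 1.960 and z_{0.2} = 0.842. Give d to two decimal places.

d_min ≈ 0.26

For two independent groups of n = 238 each: d_min = (z_{α/2} + z_β)·√(2/n).
z-sum = 1.960 + 0.842 = 2.802.
d_min = 2.802 × √(2/238) = 2.802 × 0.0917 = 0.257.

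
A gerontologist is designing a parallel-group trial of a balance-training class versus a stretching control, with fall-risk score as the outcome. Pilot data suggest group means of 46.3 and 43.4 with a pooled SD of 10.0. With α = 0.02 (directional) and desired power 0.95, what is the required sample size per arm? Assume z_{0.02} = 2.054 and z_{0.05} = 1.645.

Cohen's d = |M₁ − M₂| / SD_pooled = |46.3 − 43.4| / 10.0 = 2.9 / 10.0 = 0.290.
For two independent groups with equal n: n = 2·((z_{α} + z_β) / d)².
z_{α} + z_β = 2.054 + 1.645 = 3.699.
n = 2 × (3.699 / 0.290)² = 2 × 12.755² = 2 × 162.69 = 325.4.
Round up to the next whole participant.

n = 326 per group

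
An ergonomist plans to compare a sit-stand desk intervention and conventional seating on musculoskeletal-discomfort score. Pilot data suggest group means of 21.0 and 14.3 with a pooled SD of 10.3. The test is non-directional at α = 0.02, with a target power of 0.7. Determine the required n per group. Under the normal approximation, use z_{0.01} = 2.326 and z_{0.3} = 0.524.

n = 39 per group

Cohen's d = |M₁ − M₂| / SD_pooled = |21.0 − 14.3| / 10.3 = 6.7 / 10.3 = 0.650.
For two independent groups with equal n: n = 2·((z_{α/2} + z_β) / d)².
z_{α/2} + z_β = 2.326 + 0.524 = 2.850.
n = 2 × (2.850 / 0.650)² = 2 × 4.385² = 2 × 19.22 = 38.4.
Round up to the next whole participant.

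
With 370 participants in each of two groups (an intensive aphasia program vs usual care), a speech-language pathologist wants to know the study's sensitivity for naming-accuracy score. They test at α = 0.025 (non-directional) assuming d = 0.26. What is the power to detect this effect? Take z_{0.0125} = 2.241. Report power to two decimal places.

For two equal groups, power = Φ(d·√(n/2) − z_{α/2}).
d·√(n/2) = 0.26 × √(370/2) = 0.26 × 13.601 = 3.536.
z_β = 3.536 − 2.241 = 1.295.
Power = Φ(1.295) = 0.902.

power ≈ 0.90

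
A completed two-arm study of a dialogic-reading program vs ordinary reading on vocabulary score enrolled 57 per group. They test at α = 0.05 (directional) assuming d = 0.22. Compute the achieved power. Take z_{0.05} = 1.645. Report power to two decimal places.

For two equal groups, power = Φ(d·√(n/2) − z_{α}).
d·√(n/2) = 0.22 × √(57/2) = 0.22 × 5.339 = 1.174.
z_β = 1.174 − 1.645 = -0.471.
Power = Φ(-0.471) = 0.319.

power ≈ 0.32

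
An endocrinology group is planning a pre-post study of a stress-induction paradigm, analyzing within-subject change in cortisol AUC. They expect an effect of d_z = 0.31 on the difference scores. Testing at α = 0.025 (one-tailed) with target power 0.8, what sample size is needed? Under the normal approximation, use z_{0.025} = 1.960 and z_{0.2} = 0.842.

For a paired (one-sample on differences) test: n = ((z_{α} + z_β) / d)².
z_{α} + z_β = 1.960 + 0.842 = 2.802.
n = (2.802 / 0.31)² = 9.039² = 81.70.
Round up.

n = 82 pairs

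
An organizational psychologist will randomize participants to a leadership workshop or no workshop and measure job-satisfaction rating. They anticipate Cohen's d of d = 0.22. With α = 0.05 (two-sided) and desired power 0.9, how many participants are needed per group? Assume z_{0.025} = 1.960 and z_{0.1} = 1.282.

For two independent groups with equal n: n = 2·((z_{α/2} + z_β) / d)².
z_{α/2} + z_β = 1.960 + 1.282 = 3.242.
n = 2 × (3.242 / 0.22)² = 2 × 14.736² = 2 × 217.16 = 434.3.
Round up to the next whole participant.

n = 435 per group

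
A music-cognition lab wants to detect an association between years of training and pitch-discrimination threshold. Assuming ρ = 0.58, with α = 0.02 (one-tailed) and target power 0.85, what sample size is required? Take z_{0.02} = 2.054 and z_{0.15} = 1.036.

n = 25

Fisher's z: C = ½·ln((1+r)/(1−r)) = ½·ln(3.7619) = 0.6625.
n = ((z_{α} + z_β)/C)² + 3.
(2.054 + 1.036) / 0.6625 = 3.090 / 0.6625 = 4.664.
n = 4.664² + 3 = 21.75 + 3 = 24.8.
Round up.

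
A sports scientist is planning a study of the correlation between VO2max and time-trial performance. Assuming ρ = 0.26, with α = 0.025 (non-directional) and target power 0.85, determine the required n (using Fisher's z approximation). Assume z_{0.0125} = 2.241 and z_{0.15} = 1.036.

n = 155

Fisher's z: C = ½·ln((1+r)/(1−r)) = ½·ln(1.7027) = 0.2661.
n = ((z_{α/2} + z_β)/C)² + 3.
(2.241 + 1.036) / 0.2661 = 3.277 / 0.2661 = 12.315.
n = 12.315² + 3 = 151.66 + 3 = 154.7.
Round up.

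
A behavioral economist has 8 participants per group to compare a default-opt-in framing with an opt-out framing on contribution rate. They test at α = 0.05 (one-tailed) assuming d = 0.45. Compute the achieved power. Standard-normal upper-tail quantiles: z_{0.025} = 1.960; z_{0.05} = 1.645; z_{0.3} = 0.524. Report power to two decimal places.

For two equal groups, power = Φ(d·√(n/2) − z_{α}).
d·√(n/2) = 0.45 × √(8/2) = 0.45 × 2.000 = 0.900.
z_β = 0.900 − 1.645 = -0.745.
Power = Φ(-0.745) = 0.228.

power ≈ 0.23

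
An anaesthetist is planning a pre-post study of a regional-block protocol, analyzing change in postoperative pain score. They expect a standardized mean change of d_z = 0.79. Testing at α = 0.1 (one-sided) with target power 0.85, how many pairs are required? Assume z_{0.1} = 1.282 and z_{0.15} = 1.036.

For a paired (one-sample on differences) test: n = ((z_{α} + z_β) / d)².
z_{α} + z_β = 1.282 + 1.036 = 2.318.
n = (2.318 / 0.79)² = 2.934² = 8.61.
Round up.

n = 9 pairs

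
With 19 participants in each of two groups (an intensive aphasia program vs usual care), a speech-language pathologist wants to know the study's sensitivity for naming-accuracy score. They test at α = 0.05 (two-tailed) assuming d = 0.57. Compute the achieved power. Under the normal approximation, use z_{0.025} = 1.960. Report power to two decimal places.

For two equal groups, power = Φ(d·√(n/2) − z_{α/2}).
d·√(n/2) = 0.57 × √(19/2) = 0.57 × 3.082 = 1.757.
z_β = 1.757 − 1.960 = -0.203.
Power = Φ(-0.203) = 0.420.

power ≈ 0.42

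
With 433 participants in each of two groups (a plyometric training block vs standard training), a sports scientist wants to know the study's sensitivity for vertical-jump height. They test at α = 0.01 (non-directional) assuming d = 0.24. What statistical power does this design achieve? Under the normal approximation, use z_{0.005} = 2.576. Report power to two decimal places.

power ≈ 0.83

For two equal groups, power = Φ(d·√(n/2) − z_{α/2}).
d·√(n/2) = 0.24 × √(433/2) = 0.24 × 14.714 = 3.531.
z_β = 3.531 − 2.576 = 0.955.
Power = Φ(0.955) = 0.830.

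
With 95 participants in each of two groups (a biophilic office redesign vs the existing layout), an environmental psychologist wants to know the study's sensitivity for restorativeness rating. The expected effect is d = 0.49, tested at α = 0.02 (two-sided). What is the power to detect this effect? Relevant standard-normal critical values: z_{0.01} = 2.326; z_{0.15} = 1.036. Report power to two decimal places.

For two equal groups, power = Φ(d·√(n/2) − z_{α/2}).
d·√(n/2) = 0.49 × √(95/2) = 0.49 × 6.892 = 3.377.
z_β = 3.377 − 2.326 = 1.051.
Power = Φ(1.051) = 0.853.

power ≈ 0.85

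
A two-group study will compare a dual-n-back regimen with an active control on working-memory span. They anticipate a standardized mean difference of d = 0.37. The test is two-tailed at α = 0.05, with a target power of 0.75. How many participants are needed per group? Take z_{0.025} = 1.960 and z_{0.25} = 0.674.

n = 102 per group

For two independent groups with equal n: n = 2·((z_{α/2} + z_β) / d)².
z_{α/2} + z_β = 1.960 + 0.674 = 2.634.
n = 2 × (2.634 / 0.37)² = 2 × 7.119² = 2 × 50.68 = 101.4.
Round up to the next whole participant.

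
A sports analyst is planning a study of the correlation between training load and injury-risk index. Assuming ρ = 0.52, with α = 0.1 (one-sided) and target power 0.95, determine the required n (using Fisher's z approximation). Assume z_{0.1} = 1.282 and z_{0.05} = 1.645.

Fisher's z: C = ½·ln((1+r)/(1−r)) = ½·ln(3.1667) = 0.5763.
n = ((z_{α} + z_β)/C)² + 3.
(1.282 + 1.645) / 0.5763 = 2.927 / 0.5763 = 5.079.
n = 5.079² + 3 = 25.80 + 3 = 28.8.
Round up.

n = 29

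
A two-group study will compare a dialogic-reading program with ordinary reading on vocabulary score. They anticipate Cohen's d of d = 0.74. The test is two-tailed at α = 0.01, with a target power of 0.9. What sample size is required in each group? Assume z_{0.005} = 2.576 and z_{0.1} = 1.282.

n = 55 per group

For two independent groups with equal n: n = 2·((z_{α/2} + z_β) / d)².
z_{α/2} + z_β = 2.576 + 1.282 = 3.858.
n = 2 × (3.858 / 0.74)² = 2 × 5.214² = 2 × 27.18 = 54.4.
Round up to the next whole participant.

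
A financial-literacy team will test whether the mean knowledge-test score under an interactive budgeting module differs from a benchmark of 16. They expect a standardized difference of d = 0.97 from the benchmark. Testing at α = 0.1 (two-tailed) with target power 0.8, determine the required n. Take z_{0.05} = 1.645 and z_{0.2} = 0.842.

For a one-sample test: n = ((z_{α/2} + z_β) / d)².
z_{α/2} + z_β = 1.645 + 0.842 = 2.487.
n = (2.487 / 0.97)² = 2.564² = 6.57.
Round up.

n = 7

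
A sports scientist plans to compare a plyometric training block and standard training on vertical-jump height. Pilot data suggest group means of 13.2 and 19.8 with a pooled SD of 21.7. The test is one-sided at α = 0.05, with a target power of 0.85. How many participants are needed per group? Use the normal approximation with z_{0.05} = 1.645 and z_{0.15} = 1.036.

n = 156 per group

Cohen's d = |M₁ − M₂| / SD_pooled = |13.2 − 19.8| / 21.7 = 6.6 / 21.7 = 0.304.
For two independent groups with equal n: n = 2·((z_{α} + z_β) / d)².
z_{α} + z_β = 1.645 + 1.036 = 2.681.
n = 2 × (2.681 / 0.304)² = 2 × 8.819² = 2 × 77.78 = 155.6.
Round up to the next whole participant.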